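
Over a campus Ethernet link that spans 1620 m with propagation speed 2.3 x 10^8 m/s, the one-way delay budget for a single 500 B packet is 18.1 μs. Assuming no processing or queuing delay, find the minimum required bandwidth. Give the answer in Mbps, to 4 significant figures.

L = 4000 bits.
Propagation delay = 1620 / 2.3e+08 = 7.04348 μs.
Transmission budget = 18.1 − 7.04348 = 11.0565 μs.
R ≥ L / t_tx = 4000 bits / 1.10565e-05 s = 361.8 Mbps.

361.8 Mbps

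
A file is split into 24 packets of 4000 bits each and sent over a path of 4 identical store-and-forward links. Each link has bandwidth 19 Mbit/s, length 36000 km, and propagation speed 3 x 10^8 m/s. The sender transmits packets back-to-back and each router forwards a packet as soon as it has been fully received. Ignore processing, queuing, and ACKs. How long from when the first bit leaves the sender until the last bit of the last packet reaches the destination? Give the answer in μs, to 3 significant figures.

Per-hop transmission t_tx = L/R = 4000/19000000 = 210.526 μs.
Per-hop propagation t_prop = 36000000/300000000 = 120000 μs.
Pipeline fill: first packet needs 4·t_tx to clear all hops; remaining 23 packets each add one t_tx.
Total = (4+24-1)·t_tx + 4·t_prop = 27·210.526 + 4·120000 = 486000 μs.

486000 μs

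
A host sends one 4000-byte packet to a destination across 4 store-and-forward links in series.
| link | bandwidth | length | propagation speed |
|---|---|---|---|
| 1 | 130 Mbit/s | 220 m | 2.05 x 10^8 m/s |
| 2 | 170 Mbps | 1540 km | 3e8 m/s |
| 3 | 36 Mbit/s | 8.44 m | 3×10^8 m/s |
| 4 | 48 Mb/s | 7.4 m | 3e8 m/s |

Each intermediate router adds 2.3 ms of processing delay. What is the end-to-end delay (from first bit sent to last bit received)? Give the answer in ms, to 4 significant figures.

14.02 ms

L = 4000 × 8 = 32000 bits.
Transmission delays (L/R per hop): 0.246154, 0.188235, 0.888889, 0.666667 ms; sum = 1.98994 ms.
Propagation delays (d/s per hop): 0.00107317, 5.13333, 2.81333e-05, 2.46667e-05 ms; sum = 5.13446 ms.
Processing at 3 router(s): 3 × 2.3 ms = 6.9 ms.
End-to-end = 14.02 ms.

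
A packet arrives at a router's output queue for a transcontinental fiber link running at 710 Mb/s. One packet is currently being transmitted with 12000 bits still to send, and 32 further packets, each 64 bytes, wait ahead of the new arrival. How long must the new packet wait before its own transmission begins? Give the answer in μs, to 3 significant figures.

Each queued packet: L/R = 512/710000000 = 0.721127 μs.
32 queued → 23.0761 μs.
Plus remaining 12000 bits of current packet: 16.9014 μs.
Queuing delay = 40.0 μs.

40.0 μs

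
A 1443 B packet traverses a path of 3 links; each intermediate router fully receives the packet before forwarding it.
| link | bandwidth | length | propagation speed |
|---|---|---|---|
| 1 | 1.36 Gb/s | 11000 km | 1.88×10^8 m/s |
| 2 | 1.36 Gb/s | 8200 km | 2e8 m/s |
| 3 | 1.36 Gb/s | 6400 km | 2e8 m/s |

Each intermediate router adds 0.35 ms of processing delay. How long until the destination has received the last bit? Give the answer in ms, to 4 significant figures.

L = 1443 × 8 = 11544 bits.
Transmission delay per hop = L/R = 11544/1360000000 = 0.00848824 ms; 3 hops → 0.0254647 ms.
Propagation delays (d/s per hop): 58.5106, 41, 32 ms; sum = 131.511 ms.
Processing at 2 router(s): 2 × 0.35 ms = 0.7 ms.
End-to-end = 132.2 ms.

132.2 ms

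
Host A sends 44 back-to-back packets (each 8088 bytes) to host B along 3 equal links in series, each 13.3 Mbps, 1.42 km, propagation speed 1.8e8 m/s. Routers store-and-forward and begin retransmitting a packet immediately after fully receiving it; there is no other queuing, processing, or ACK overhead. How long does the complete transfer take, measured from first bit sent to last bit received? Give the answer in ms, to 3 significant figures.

224 ms

Per-hop transmission t_tx = L/R = 64704/13300000 = 4.86496 ms.
Per-hop propagation t_prop = 1420/180000000 = 0.00788889 ms.
Pipeline fill: first packet needs 3·t_tx to clear all hops; remaining 43 packets each add one t_tx.
Total = (3+44-1)·t_tx + 3·t_prop = 46·4.86496 + 3·0.00788889 = 224 ms.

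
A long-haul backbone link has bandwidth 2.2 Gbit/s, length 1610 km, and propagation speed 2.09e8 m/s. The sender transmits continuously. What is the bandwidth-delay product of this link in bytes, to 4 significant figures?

Propagation delay = 1610000 / 209000000 = 0.00770335 s.
BDP = R × t_prop = 2200000000 × 0.00770335 = 16947400 bits.
In bytes: 16947400/8 = 2118000 bytes.

2118000 bytes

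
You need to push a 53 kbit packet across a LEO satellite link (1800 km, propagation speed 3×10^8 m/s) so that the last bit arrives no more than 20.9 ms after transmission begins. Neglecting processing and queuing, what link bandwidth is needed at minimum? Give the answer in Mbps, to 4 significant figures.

Propagation delay = 1800000 / 300000000 = 6 ms.
Transmission budget = 20.9 − 6 = 14.9 ms.
R ≥ L / t_tx = 53000 bits / 0.0149 s = 3.557 Mbps.

3.557 Mbps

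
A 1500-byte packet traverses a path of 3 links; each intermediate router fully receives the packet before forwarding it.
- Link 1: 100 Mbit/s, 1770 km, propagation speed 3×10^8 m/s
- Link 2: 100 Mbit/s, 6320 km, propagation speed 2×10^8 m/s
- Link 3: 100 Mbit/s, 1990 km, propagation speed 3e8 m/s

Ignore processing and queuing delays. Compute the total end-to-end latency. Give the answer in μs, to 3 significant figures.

L = 1500 × 8 = 12000 bits.
Transmission delay per hop = L/R = 12000/100000000 = 120 μs; 3 hops → 360 μs.
Propagation delays (d/s per hop): 5900, 31600, 6633.33 μs; sum = 44133.3 μs.
End-to-end = 44500 μs.

44500 μs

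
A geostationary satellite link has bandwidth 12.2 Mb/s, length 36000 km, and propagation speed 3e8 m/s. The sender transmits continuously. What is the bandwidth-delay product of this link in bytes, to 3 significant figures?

Propagation delay = 36000000 / 300000000 = 0.12 s.
BDP = R × t_prop = 12200000 × 0.12 = 1464000 bits.
In bytes: 1464000/8 = 183000 bytes.

183000 bytes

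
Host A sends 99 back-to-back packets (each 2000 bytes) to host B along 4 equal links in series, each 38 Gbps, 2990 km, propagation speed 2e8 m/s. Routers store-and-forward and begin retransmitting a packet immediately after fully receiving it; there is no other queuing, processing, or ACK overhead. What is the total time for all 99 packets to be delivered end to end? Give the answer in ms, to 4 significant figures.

59.84 ms

Per-hop transmission t_tx = L/R = 16000/38000000000 = 0.000421053 ms.
Per-hop propagation t_prop = 2990000/200000000 = 14.95 ms.
Pipeline fill: first packet needs 4·t_tx to clear all hops; remaining 98 packets each add one t_tx.
Total = (4+99-1)·t_tx + 4·t_prop = 102·0.000421053 + 4·14.95 = 59.84 ms.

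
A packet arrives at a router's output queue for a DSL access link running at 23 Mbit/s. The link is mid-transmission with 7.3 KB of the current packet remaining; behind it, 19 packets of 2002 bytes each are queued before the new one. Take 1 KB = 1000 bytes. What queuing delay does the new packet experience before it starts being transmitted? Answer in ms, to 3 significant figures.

15.8 ms

Each queued packet: L/R = 16016/23000000 = 0.696348 ms.
19 queued → 13.2306 ms.
Plus remaining 58400 bits of current packet: 2.53913 ms.
Queuing delay = 15.8 ms.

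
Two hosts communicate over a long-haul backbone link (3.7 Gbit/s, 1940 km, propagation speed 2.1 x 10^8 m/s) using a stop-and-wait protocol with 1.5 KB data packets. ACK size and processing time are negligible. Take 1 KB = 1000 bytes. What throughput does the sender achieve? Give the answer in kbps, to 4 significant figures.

t_tx = L/R = 12000/3700000000 = 3.24324e-06 s.
t_prop = 1940000/210000000 = 0.0092381 s; RTT = 0.0184762 s.
Cycle = t_tx + RTT = 0.0184794 s.
Throughput = L / cycle = 12000 / 0.0184794 = 649.4 kbps.

649.4 kbps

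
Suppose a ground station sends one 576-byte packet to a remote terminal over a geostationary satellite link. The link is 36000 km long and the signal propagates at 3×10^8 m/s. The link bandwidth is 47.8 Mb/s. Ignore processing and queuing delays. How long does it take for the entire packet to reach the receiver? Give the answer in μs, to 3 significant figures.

120000 μs

L = 576 × 8 = 4608 bits.
Transmission delay = L/R = 4608 / 47800000 = 96.4017 μs.
Propagation delay = d/s = 36000000 m / 300000000 m/s = 120000 μs.
Total = 120000 μs.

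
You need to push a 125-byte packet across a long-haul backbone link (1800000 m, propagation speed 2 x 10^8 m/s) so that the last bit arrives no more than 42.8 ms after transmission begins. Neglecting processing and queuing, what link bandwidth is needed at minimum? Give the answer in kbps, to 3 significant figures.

L = 1000 bits.
Propagation delay = 1800000 / 200000000 = 9 ms.
Transmission budget = 42.8 − 9 = 33.8 ms.
R ≥ L / t_tx = 1000 bits / 0.0338 s = 29.6 kbps.

29.6 kbps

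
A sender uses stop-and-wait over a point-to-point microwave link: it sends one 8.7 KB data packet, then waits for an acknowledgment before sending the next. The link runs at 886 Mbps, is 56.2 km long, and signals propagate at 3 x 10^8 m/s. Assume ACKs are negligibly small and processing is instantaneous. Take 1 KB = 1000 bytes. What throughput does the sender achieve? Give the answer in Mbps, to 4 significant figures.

t_tx = L/R = 69600/886000000 = 7.85553e-05 s.
t_prop = 56200/300000000 = 0.000187333 s; RTT = 0.000374667 s.
Cycle = t_tx + RTT = 0.000453222 s.
Throughput = L / cycle = 69600 / 0.000453222 = 153.6 Mbps.

153.6 Mbps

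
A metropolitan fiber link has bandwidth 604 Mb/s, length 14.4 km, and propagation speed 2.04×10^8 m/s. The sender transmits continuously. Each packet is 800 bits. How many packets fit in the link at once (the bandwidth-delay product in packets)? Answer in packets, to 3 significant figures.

Propagation delay = 14400 / 204000000 = 7.05882e-05 s.
BDP = R × t_prop = 604000000 × 7.05882e-05 = 42635.3 bits.
In packets of 800 bits: 53.3 packets.

53.3 packets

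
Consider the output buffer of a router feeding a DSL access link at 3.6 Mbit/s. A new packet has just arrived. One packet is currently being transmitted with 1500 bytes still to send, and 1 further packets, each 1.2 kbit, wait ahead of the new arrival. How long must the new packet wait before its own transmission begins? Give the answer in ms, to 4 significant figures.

Each queued packet: L/R = 1200/3600000 = 0.333333 ms.
1 queued → 0.333333 ms.
Plus remaining 12000 bits of current packet: 3.33333 ms.
Queuing delay = 3.667 ms.

3.667 ms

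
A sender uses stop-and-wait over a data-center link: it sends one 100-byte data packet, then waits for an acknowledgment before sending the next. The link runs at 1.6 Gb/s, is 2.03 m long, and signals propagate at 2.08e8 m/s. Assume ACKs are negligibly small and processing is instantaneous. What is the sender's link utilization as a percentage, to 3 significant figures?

96.2 %

t_tx = L/R = 800/1600000000 = 5e-07 s.
t_prop = 2.03/208000000 = 9.75962e-09 s; RTT = 1.95192e-08 s.
Cycle = t_tx + RTT = 5.19519e-07 s.
Utilization = t_tx / cycle = 5e-07/5.19519e-07 = 96.2 %.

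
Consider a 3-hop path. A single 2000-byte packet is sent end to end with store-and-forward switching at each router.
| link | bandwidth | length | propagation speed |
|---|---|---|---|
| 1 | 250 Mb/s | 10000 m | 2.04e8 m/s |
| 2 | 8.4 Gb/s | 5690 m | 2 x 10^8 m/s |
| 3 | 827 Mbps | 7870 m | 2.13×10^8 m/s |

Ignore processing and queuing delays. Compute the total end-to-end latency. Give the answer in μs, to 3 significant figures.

L = 2000 × 8 = 16000 bits.
Transmission delays (L/R per hop): 64, 1.90476, 19.347 μs; sum = 85.2518 μs.
Propagation delays (d/s per hop): 49.0196, 28.45, 36.9484 μs; sum = 114.418 μs.
End-to-end = 200 μs.

200 μs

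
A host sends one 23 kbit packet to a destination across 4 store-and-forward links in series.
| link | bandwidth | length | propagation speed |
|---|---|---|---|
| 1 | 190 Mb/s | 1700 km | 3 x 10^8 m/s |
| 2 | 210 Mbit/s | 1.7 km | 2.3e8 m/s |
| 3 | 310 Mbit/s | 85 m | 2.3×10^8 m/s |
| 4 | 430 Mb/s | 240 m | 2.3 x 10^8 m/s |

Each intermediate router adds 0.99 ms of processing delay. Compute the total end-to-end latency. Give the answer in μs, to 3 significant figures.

L = 23000 bits.
Transmission delays (L/R per hop): 121.053, 109.524, 74.1935, 53.4884 μs; sum = 358.258 μs.
Propagation delays (d/s per hop): 5666.67, 7.3913, 0.369565, 1.04348 μs; sum = 5675.47 μs.
Processing at 3 router(s): 3 × 0.99 ms = 2970 μs.
End-to-end = 9000 μs.

9000 μs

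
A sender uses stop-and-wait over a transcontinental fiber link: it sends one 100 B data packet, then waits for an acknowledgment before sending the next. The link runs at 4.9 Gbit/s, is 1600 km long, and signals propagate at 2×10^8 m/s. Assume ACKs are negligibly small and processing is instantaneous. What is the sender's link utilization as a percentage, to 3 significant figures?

t_tx = L/R = 800/4900000000 = 1.63265e-07 s.
t_prop = 1600000/200000000 = 0.008 s; RTT = 0.016 s.
Cycle = t_tx + RTT = 0.0160002 s.
Utilization = t_tx / cycle = 1.63265e-07/0.0160002 = 0.00102 %.

0.00102 %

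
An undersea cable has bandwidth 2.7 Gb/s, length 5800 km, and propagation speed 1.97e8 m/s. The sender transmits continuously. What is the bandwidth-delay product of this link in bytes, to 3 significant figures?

9940000 bytes

Propagation delay = 5800000 / 197000000 = 0.0294416 s.
BDP = R × t_prop = 2700000000 × 0.0294416 = 79492400 bits.
In bytes: 79492400/8 = 9940000 bytes.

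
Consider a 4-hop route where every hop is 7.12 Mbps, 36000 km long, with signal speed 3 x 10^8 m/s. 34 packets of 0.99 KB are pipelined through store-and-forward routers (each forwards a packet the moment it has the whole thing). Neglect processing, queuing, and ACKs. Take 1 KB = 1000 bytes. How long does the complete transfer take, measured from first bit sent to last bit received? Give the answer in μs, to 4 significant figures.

521200 μs

Per-hop transmission t_tx = L/R = 7920/7120000 = 1112.36 μs.
Per-hop propagation t_prop = 36000000/300000000 = 120000 μs.
Pipeline fill: first packet needs 4·t_tx to clear all hops; remaining 33 packets each add one t_tx.
Total = (4+34-1)·t_tx + 4·t_prop = 37·1112.36 + 4·120000 = 521200 μs.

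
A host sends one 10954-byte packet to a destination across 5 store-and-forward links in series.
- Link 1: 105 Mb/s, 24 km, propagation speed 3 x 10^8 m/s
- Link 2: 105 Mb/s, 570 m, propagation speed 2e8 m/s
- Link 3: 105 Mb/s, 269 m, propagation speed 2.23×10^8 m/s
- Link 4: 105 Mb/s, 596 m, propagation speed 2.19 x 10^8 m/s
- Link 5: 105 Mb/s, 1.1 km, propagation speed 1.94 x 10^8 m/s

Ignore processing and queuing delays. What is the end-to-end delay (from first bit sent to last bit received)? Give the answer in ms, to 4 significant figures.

L = 10954 × 8 = 87632 bits.
Transmission delay per hop = L/R = 87632/105000000 = 0.83459 ms; 5 hops → 4.17295 ms.
Propagation delays (d/s per hop): 0.08, 0.00285, 0.00120628, 0.00272146, 0.0056701 ms; sum = 0.0924478 ms.
End-to-end = 4.265 ms.

4.265 ms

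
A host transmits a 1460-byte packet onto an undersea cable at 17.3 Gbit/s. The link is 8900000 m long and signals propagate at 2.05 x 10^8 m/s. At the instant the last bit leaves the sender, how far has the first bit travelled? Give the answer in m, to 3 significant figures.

138 m

t_tx = L/R = 11680/17300000000 = 6.75145e-07 s.
Distance = s × t_tx = 2.05e+08 × 6.75145e-07 = 138 m.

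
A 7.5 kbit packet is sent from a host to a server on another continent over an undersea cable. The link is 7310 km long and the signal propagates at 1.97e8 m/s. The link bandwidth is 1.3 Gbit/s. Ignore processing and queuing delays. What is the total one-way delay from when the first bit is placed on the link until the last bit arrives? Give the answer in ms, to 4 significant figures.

L = 7500 bits.
Transmission delay = L/R = 7500 / 1300000000 = 0.00576923 ms.
Propagation delay = d/s = 7310000 m / 197000000 m/s = 37.1066 ms.
Total = 37.11 ms.

37.11 ms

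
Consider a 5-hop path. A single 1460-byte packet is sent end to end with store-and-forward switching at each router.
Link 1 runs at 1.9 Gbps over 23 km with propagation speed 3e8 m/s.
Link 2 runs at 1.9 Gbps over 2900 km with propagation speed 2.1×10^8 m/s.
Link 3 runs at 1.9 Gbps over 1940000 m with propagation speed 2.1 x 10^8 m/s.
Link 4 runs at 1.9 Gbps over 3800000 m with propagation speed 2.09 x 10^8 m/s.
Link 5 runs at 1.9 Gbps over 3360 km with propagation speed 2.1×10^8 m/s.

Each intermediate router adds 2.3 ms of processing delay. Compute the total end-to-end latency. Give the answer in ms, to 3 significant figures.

66.5 ms

L = 1460 × 8 = 11680 bits.
Transmission delay per hop = L/R = 11680/1900000000 = 0.00614737 ms; 5 hops → 0.0307368 ms.
Propagation delays (d/s per hop): 0.0766667, 13.8095, 9.2381, 18.1818, 16 ms; sum = 57.3061 ms.
Processing at 4 router(s): 4 × 2.3 ms = 9.2 ms.
End-to-end = 66.5 ms.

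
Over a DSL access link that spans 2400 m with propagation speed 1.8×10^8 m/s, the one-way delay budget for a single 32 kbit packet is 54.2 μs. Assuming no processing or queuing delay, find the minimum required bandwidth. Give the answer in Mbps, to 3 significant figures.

783 Mbps

Propagation delay = 2400 / 180000000 = 13.3333 μs.
Transmission budget = 54.2 − 13.3333 = 40.8667 μs.
R ≥ L / t_tx = 32000 bits / 4.08667e-05 s = 783 Mbps.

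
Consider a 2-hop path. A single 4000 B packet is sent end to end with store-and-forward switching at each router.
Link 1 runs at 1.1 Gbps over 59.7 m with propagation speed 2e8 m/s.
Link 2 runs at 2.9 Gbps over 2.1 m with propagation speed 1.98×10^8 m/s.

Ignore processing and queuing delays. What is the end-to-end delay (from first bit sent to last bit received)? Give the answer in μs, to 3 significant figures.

L = 4000 × 8 = 32000 bits.
Transmission delays (L/R per hop): 29.0909, 11.0345 μs; sum = 40.1254 μs.
Propagation delays (d/s per hop): 0.2985, 0.0106061 μs; sum = 0.309106 μs.
End-to-end = 40.4 μs.

40.4 μs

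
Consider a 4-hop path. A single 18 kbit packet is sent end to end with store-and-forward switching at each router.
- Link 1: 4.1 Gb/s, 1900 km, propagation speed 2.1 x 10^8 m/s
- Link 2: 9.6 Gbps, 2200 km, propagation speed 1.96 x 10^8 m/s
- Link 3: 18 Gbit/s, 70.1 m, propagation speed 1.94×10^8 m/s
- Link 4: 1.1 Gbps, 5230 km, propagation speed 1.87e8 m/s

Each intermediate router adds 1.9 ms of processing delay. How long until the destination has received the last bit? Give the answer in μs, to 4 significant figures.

53960 μs

L = 18000 bits.
Transmission delays (L/R per hop): 4.39024, 1.875, 1, 16.3636 μs; sum = 23.6289 μs.
Propagation delays (d/s per hop): 9047.62, 11224.5, 0.36134, 27967.9 μs; sum = 48240.4 μs.
Processing at 3 router(s): 3 × 1.9 ms = 5700 μs.
End-to-end = 53960 μs.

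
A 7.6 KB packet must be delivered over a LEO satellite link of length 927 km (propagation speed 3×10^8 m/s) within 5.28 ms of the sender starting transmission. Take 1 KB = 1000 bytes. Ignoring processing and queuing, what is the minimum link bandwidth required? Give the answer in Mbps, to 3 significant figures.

27.8 Mbps

L = 60800 bits.
Propagation delay = 927000 / 300000000 = 3.09 ms.
Transmission budget = 5.28 − 3.09 = 2.19 ms.
R ≥ L / t_tx = 60800 bits / 0.00219 s = 27.8 Mbps.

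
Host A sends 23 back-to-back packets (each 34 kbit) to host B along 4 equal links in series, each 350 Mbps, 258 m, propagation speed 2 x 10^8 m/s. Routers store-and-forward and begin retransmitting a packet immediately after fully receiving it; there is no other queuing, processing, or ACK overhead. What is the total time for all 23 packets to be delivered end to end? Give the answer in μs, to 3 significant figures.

2530 μs

Per-hop transmission t_tx = L/R = 34000/350000000 = 97.1429 μs.
Per-hop propagation t_prop = 258/200000000 = 1.29 μs.
Pipeline fill: first packet needs 4·t_tx to clear all hops; remaining 22 packets each add one t_tx.
Total = (4+23-1)·t_tx + 4·t_prop = 26·97.1429 + 4·1.29 = 2530 μs.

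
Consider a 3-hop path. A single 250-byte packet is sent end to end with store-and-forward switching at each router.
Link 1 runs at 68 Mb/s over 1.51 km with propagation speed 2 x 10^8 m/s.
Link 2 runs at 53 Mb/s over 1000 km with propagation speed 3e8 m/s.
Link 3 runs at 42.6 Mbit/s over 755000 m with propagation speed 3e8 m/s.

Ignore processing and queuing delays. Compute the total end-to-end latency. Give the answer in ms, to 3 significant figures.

L = 250 × 8 = 2000 bits.
Transmission delays (L/R per hop): 0.0294118, 0.0377358, 0.0469484 ms; sum = 0.114096 ms.
Propagation delays (d/s per hop): 0.00755, 3.33333, 2.51667 ms; sum = 5.85755 ms.
End-to-end = 5.97 ms.

5.97 ms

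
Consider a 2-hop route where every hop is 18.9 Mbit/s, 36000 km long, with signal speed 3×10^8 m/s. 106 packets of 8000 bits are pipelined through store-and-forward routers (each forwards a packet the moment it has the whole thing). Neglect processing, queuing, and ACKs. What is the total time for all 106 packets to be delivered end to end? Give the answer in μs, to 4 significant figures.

Per-hop transmission t_tx = L/R = 8000/18900000 = 423.28 μs.
Per-hop propagation t_prop = 36000000/300000000 = 120000 μs.
Pipeline fill: first packet needs 2·t_tx to clear all hops; remaining 105 packets each add one t_tx.
Total = (2+106-1)·t_tx + 2·t_prop = 107·423.28 + 2·120000 = 285300 μs.

285300 μs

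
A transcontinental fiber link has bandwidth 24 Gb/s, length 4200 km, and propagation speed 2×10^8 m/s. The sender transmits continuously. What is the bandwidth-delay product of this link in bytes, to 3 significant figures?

63000000 bytes

Propagation delay = 4200000 / 200000000 = 0.021 s.
BDP = R × t_prop = 24000000000 × 0.021 = 504000000 bits.
In bytes: 504000000/8 = 63000000 bytes.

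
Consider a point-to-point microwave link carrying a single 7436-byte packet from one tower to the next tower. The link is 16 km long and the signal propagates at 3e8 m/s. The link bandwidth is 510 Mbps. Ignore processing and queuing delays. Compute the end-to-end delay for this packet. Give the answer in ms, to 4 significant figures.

0.1700 ms

L = 7436 × 8 = 59488 bits.
Transmission delay = L/R = 59488 / 510000000 = 0.116643 ms.
Propagation delay = d/s = 16000 m / 300000000 m/s = 0.0533333 ms.
Total = 0.1700 ms.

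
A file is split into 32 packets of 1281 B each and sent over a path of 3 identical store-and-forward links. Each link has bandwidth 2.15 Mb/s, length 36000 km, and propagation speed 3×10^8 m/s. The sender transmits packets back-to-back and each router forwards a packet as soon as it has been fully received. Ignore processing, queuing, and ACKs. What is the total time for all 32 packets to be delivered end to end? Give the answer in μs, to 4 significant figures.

522100 μs

Per-hop transmission t_tx = L/R = 10248/2150000 = 4766.51 μs.
Per-hop propagation t_prop = 36000000/300000000 = 120000 μs.
Pipeline fill: first packet needs 3·t_tx to clear all hops; remaining 31 packets each add one t_tx.
Total = (3+32-1)·t_tx + 3·t_prop = 34·4766.51 + 3·120000 = 522100 μs.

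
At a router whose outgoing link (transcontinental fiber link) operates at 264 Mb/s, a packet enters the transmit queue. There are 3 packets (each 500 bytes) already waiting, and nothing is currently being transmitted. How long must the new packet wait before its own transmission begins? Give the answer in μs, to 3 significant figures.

Each queued packet: L/R = 4000/264000000 = 15.1515 μs.
3 queued → 45.4545 μs.
Queuing delay = 45.5 μs.

45.5 μs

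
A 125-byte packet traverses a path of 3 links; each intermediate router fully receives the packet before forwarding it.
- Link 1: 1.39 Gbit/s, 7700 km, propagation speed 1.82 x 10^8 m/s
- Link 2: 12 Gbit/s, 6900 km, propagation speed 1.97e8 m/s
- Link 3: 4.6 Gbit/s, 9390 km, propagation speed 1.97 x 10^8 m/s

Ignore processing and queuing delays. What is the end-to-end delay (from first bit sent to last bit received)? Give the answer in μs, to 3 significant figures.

L = 125 × 8 = 1000 bits.
Transmission delays (L/R per hop): 0.719424, 0.0833333, 0.217391 μs; sum = 1.02015 μs.
Propagation delays (d/s per hop): 42307.7, 35025.4, 47665 μs; sum = 124998 μs.
End-to-end = 125000 μs.

125000 μs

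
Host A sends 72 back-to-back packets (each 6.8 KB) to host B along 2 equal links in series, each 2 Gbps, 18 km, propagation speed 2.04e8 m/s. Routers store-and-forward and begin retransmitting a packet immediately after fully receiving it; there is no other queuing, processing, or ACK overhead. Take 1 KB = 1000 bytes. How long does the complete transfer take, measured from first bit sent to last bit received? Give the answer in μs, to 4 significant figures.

Per-hop transmission t_tx = L/R = 54400/2000000000 = 27.2 μs.
Per-hop propagation t_prop = 18000/204000000 = 88.2353 μs.
Pipeline fill: first packet needs 2·t_tx to clear all hops; remaining 71 packets each add one t_tx.
Total = (2+72-1)·t_tx + 2·t_prop = 73·27.2 + 2·88.2353 = 2162 μs.

2162 μs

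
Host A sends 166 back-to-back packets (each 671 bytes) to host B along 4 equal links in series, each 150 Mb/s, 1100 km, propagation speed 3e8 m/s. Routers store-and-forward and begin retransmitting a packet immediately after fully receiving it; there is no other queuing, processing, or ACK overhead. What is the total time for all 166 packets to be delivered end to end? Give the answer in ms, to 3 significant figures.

20.7 ms

Per-hop transmission t_tx = L/R = 5368/150000000 = 0.0357867 ms.
Per-hop propagation t_prop = 1100000/300000000 = 3.66667 ms.
Pipeline fill: first packet needs 4·t_tx to clear all hops; remaining 165 packets each add one t_tx.
Total = (4+166-1)·t_tx + 4·t_prop = 169·0.0357867 + 4·3.66667 = 20.7 ms.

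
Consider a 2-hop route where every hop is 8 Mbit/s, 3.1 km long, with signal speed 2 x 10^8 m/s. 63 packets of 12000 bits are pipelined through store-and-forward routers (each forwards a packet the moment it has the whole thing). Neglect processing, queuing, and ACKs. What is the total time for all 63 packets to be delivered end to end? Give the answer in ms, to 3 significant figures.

Per-hop transmission t_tx = L/R = 12000/8000000 = 1.5 ms.
Per-hop propagation t_prop = 3100/200000000 = 0.0155 ms.
Pipeline fill: first packet needs 2·t_tx to clear all hops; remaining 62 packets each add one t_tx.
Total = (2+63-1)·t_tx + 2·t_prop = 64·1.5 + 2·0.0155 = 96.0 ms.

96.0 ms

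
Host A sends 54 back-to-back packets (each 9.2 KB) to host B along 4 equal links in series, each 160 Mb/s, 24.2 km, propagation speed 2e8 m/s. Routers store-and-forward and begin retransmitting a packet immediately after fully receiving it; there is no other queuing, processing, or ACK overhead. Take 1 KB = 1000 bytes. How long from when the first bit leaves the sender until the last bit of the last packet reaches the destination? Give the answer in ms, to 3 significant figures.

26.7 ms

Per-hop transmission t_tx = L/R = 73600/160000000 = 0.46 ms.
Per-hop propagation t_prop = 24200/200000000 = 0.121 ms.
Pipeline fill: first packet needs 4·t_tx to clear all hops; remaining 53 packets each add one t_tx.
Total = (4+54-1)·t_tx + 4·t_prop = 57·0.46 + 4·0.121 = 26.7 ms.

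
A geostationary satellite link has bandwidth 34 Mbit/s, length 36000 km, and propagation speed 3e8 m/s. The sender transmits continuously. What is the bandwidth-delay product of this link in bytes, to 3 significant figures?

510000 bytes

Propagation delay = 36000000 / 300000000 = 0.12 s.
BDP = R × t_prop = 34000000 × 0.12 = 4080000 bits.
In bytes: 4080000/8 = 510000 bytes.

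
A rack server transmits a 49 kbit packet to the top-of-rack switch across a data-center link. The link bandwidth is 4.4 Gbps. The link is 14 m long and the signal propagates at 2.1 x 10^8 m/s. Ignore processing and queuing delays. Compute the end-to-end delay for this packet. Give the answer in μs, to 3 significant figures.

L = 49000 bits.
Transmission delay = L/R = 49000 / 4400000000 = 11.1364 μs.
Propagation delay = d/s = 14 m / 210000000 m/s = 0.0666667 μs.
Total = 11.2 μs.

11.2 μs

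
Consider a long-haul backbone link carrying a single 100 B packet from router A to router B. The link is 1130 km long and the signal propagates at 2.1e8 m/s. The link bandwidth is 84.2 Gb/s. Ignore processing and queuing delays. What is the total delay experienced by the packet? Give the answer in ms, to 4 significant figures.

5.381 ms

L = 100 × 8 = 800 bits.
Transmission delay = L/R = 800 / 84200000000 = 9.50119e-06 ms.
Propagation delay = d/s = 1130000 m / 210000000 m/s = 5.38095 ms.
Total = 5.381 ms.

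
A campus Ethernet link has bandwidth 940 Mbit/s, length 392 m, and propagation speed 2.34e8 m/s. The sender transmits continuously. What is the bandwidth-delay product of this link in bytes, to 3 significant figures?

197 bytes

Propagation delay = 392 / 234000000 = 1.67521e-06 s.
BDP = R × t_prop = 940000000 × 1.67521e-06 = 1574.7 bits.
In bytes: 1574.7/8 = 197 bytes.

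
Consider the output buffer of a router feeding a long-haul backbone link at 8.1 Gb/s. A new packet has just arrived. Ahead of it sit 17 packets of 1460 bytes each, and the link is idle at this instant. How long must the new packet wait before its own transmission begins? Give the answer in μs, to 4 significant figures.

Each queued packet: L/R = 11680/8100000000 = 1.44198 μs.
17 queued → 24.5136 μs.
Queuing delay = 24.51 μs.

24.51 μs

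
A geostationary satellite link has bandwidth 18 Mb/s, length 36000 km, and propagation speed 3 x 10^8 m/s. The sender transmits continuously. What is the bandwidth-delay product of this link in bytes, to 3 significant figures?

Propagation delay = 36000000 / 300000000 = 0.12 s.
BDP = R × t_prop = 18000000 × 0.12 = 2160000 bits.
In bytes: 2160000/8 = 270000 bytes.

270000 bytes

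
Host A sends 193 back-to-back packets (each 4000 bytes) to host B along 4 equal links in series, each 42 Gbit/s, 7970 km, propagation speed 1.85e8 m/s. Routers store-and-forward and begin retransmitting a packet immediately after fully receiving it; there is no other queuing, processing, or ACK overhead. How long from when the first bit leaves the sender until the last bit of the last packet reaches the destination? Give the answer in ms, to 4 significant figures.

172.5 ms

Per-hop transmission t_tx = L/R = 32000/42000000000 = 0.000761905 ms.
Per-hop propagation t_prop = 7970000/185000000 = 43.0811 ms.
Pipeline fill: first packet needs 4·t_tx to clear all hops; remaining 192 packets each add one t_tx.
Total = (4+193-1)·t_tx + 4·t_prop = 196·0.000761905 + 4·43.0811 = 172.5 ms.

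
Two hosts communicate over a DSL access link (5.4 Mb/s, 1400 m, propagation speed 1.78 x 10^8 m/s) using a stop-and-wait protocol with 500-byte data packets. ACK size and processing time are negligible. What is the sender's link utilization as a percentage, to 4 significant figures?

t_tx = L/R = 4000/5400000 = 0.000740741 s.
t_prop = 1400/178000000 = 7.86517e-06 s; RTT = 1.57303e-05 s.
Cycle = t_tx + RTT = 0.000756471 s.
Utilization = t_tx / cycle = 0.000740741/0.000756471 = 97.92 %.

97.92 %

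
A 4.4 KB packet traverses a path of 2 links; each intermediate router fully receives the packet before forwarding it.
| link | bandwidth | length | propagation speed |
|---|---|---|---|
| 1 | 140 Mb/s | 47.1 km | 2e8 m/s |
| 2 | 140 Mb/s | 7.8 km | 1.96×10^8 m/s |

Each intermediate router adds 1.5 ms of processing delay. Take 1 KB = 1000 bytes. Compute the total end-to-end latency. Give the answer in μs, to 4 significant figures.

L = 35200 bits.
Transmission delay per hop = L/R = 35200/140000000 = 251.429 μs; 2 hops → 502.857 μs.
Propagation delays (d/s per hop): 235.5, 39.7959 μs; sum = 275.296 μs.
Processing at 1 router(s): 1 × 1.5 ms = 1500 μs.
End-to-end = 2278 μs.

2278 μs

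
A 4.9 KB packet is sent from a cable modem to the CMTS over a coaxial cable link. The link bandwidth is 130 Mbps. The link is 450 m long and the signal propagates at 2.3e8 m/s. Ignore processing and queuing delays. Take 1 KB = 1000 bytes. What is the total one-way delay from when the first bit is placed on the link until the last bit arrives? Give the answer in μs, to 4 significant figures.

303.5 μs

L = 39200 bits.
Transmission delay = L/R = 39200 / 130000000 = 301.538 μs.
Propagation delay = d/s = 450 m / 2.3e+08 m/s = 1.95652 μs.
Total = 303.5 μs.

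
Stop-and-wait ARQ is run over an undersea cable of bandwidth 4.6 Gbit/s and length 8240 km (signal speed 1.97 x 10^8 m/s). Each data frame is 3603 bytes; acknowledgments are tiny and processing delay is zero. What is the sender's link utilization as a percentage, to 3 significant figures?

0.00749 %

t_tx = L/R = 28824/4600000000 = 6.26609e-06 s.
t_prop = 8240000/197000000 = 0.0418274 s; RTT = 0.0836548 s.
Cycle = t_tx + RTT = 0.0836611 s.
Utilization = t_tx / cycle = 6.26609e-06/0.0836611 = 0.00749 %.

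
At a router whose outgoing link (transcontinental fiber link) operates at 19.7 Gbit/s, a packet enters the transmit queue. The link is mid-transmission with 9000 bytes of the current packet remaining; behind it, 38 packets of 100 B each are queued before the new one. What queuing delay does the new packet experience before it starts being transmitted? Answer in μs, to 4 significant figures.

Each queued packet: L/R = 800/19700000000 = 0.0406091 μs.
38 queued → 1.54315 μs.
Plus remaining 72000 bits of current packet: 3.65482 μs.
Queuing delay = 5.198 μs.

5.198 μs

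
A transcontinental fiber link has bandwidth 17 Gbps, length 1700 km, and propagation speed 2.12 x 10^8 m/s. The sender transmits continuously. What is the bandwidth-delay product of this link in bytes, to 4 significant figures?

17040000 bytes

Propagation delay = 1700000 / 212000000 = 0.00801887 s.
BDP = R × t_prop = 17000000000 × 0.00801887 = 136321000 bits.
In bytes: 136321000/8 = 17040000 bytes.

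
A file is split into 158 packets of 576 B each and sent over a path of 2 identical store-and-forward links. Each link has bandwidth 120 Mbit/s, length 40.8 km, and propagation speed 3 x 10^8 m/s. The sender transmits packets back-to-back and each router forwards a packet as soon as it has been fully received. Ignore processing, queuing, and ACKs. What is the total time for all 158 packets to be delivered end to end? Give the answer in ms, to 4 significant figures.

Per-hop transmission t_tx = L/R = 4608/120000000 = 0.0384 ms.
Per-hop propagation t_prop = 40800/300000000 = 0.136 ms.
Pipeline fill: first packet needs 2·t_tx to clear all hops; remaining 157 packets each add one t_tx.
Total = (2+158-1)·t_tx + 2·t_prop = 159·0.0384 + 2·0.136 = 6.378 ms.

6.378 ms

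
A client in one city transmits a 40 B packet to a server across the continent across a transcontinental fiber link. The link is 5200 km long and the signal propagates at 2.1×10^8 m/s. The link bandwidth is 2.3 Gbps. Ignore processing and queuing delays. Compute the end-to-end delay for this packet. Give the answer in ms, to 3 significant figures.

24.8 ms

L = 40 × 8 = 320 bits.
Transmission delay = L/R = 320 / 2300000000 = 0.00013913 ms.
Propagation delay = d/s = 5200000 m / 210000000 m/s = 24.7619 ms.
Total = 24.8 ms.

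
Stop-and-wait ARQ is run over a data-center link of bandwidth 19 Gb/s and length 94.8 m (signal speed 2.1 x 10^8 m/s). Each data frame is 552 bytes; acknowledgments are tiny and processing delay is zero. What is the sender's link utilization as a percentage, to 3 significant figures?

t_tx = L/R = 4416/19000000000 = 2.32421e-07 s.
t_prop = 94.8/210000000 = 4.51429e-07 s; RTT = 9.02857e-07 s.
Cycle = t_tx + RTT = 1.13528e-06 s.
Utilization = t_tx / cycle = 2.32421e-07/1.13528e-06 = 20.5 %.

20.5 %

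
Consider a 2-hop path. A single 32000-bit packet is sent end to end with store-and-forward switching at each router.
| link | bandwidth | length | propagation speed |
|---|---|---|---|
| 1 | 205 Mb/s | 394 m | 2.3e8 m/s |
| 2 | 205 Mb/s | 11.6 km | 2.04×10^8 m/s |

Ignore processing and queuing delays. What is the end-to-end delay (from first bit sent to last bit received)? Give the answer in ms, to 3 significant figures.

Transmission delay per hop = L/R = 32000/205000000 = 0.156098 ms; 2 hops → 0.312195 ms.
Propagation delays (d/s per hop): 0.00171304, 0.0568627 ms; sum = 0.0585758 ms.
End-to-end = 0.371 ms.

0.371 ms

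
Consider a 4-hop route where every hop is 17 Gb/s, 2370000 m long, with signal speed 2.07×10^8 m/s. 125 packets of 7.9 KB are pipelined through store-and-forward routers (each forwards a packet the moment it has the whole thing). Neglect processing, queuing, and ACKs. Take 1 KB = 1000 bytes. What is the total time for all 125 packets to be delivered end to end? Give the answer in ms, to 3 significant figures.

Per-hop transmission t_tx = L/R = 63200/17000000000 = 0.00371765 ms.
Per-hop propagation t_prop = 2370000/2.07e+08 = 11.4493 ms.
Pipeline fill: first packet needs 4·t_tx to clear all hops; remaining 124 packets each add one t_tx.
Total = (4+125-1)·t_tx + 4·t_prop = 128·0.00371765 + 4·11.4493 = 46.3 ms.

46.3 ms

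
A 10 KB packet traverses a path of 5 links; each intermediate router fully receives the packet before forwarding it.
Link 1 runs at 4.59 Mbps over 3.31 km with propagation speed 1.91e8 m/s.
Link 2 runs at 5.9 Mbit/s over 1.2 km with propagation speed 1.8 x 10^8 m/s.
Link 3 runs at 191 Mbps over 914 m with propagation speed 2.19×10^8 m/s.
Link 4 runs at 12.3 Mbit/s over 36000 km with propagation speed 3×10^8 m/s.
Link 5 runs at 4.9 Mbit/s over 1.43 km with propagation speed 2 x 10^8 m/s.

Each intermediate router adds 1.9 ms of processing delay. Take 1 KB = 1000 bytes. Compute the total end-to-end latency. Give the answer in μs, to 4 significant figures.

181900 μs

L = 80000 bits.
Transmission delays (L/R per hop): 17429.2, 13559.3, 418.848, 6504.07, 16326.5 μs; sum = 54238 μs.
Propagation delays (d/s per hop): 17.3298, 6.66667, 4.17352, 120000, 7.15 μs; sum = 120035 μs.
Processing at 4 router(s): 4 × 1.9 ms = 7600 μs.
End-to-end = 181900 μs.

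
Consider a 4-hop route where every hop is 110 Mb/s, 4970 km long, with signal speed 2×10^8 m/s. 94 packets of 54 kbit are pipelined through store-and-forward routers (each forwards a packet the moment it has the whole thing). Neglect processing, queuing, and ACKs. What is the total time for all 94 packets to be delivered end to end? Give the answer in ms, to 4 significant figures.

Per-hop transmission t_tx = L/R = 54000/110000000 = 0.490909 ms.
Per-hop propagation t_prop = 4970000/200000000 = 24.85 ms.
Pipeline fill: first packet needs 4·t_tx to clear all hops; remaining 93 packets each add one t_tx.
Total = (4+94-1)·t_tx + 4·t_prop = 97·0.490909 + 4·24.85 = 147.0 ms.

147.0 ms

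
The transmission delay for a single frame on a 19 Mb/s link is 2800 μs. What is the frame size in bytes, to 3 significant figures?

6650 bytes

L = R × t_tx = 19000000 b/s × 0.0028 s = 53200 bits.
In bytes: 53200 / 8 = 6650 bytes.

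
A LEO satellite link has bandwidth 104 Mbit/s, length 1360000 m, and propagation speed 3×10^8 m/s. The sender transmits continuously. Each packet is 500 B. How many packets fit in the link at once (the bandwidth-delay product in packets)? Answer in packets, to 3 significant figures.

118 packets

Propagation delay = 1360000 / 300000000 = 0.00453333 s.
BDP = R × t_prop = 104000000 × 0.00453333 = 471467 bits.
In packets of 4000 bits: 118 packets.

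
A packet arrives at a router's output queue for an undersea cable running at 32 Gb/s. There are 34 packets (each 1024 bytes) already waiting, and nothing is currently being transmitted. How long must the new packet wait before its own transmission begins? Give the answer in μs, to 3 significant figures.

8.70 μs

Each queued packet: L/R = 8192/32000000000 = 0.256 μs.
34 queued → 8.704 μs.
Queuing delay = 8.70 μs.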